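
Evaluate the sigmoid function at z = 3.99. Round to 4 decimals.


First, exp(-3.9900) = 0.0185.
Then sigma(z) = 1/(1 + 0.0185) = 0.9818.

0.9818


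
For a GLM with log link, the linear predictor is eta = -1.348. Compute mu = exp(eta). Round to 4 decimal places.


The inverse log link gives:
mu = exp(-1.348) = 0.2598.

0.2598


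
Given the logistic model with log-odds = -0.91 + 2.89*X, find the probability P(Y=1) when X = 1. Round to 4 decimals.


Compute z = -0.91 + (2.89)(1) = 1.9800.
exp(-z) = 0.1381.
P = 1/(1 + 0.1381) = 0.8787.

0.8787


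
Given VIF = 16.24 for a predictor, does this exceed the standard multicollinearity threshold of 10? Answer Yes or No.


Check: VIF = 16.24 vs threshold = 10.
Since 16.24 >= 10, the answer is Yes.

Yes


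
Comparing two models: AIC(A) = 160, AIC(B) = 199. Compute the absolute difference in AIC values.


Absolute difference = |160 - 199| = 39.
The model with lower AIC (A) is preferred.

39


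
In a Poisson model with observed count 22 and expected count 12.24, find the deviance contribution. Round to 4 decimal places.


Compute y*ln(y/mu) = 22*ln(22/12.24) = 22*0.586333 = 12.899326.
y - mu = 9.76.
D = 2*(12.899326 - (9.76)) = 6.278652, which rounds to 6.2787.

6.2787


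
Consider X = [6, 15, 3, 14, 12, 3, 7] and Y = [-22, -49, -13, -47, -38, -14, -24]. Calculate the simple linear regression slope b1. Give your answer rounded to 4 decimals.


First compute the means: xbar = 8.5714, ybar = -29.5714.
Then S_xx = sum((xi - xbar)^2) = 153.7143.
S_xy = sum((xi - xbar)(yi - ybar)) = -455.7143.
b1 = S_xy / S_xx = -455.7143 / 153.7143 = -2.9647.

-2.9647


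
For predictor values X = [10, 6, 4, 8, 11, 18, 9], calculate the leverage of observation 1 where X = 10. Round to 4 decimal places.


n = 7, xbar = 9.4286.
SXX = sum((xi - xbar)^2) = 119.7143.
h = 1/7 + (10 - 9.4286)^2 / 119.7143 = 0.1456.

0.1456


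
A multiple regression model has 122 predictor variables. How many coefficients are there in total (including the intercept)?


Including the intercept, the model has 122 predictor coefficients + 1 intercept.
Total = 123.

123


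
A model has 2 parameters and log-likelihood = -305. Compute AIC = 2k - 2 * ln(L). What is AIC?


AIC = 2*2 - 2*(-305).
= 4 + 610 = 614.

614


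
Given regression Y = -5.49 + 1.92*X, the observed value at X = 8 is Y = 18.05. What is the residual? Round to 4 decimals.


Fitted value at X = 8 is yhat = -5.49 + 1.92*8 = 9.8700.
Residual = 18.05 - 9.8700 = 8.1800.

8.1800


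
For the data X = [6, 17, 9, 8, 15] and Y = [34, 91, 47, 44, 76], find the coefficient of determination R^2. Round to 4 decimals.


Fit the OLS line: b0 = 2.9111, b1 = 5.0444.
SSres = 15.0222.
SStot = 2305.2000.
R^2 = 1 - 15.0222/2305.2000 = 0.9935.

0.9935


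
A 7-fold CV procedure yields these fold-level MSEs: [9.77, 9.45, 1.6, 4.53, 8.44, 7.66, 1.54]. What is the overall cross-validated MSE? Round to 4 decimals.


Total MSE across folds = 42.9900.
CV-MSE = 42.9900/7 = 6.1414.

6.1414


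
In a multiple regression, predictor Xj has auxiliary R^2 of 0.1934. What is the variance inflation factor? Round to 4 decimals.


VIF = 1 / (1 - 0.1934).
= 1 / 0.8066 = 1.2398.

1.2398


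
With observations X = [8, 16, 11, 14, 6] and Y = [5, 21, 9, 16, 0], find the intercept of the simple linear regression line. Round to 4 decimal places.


First find the slope: b1 = 2.0294.
Means: xbar = 11.0000, ybar = 10.2000.
b0 = ybar - b1 * xbar = 10.2000 - 2.0294 * 11.0000 = -12.1235.

-12.1235


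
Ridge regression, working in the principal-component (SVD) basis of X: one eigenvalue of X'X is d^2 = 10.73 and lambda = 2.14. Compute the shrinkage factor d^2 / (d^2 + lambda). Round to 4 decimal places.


Compute the denominator: 10.73 + 2.14 = 12.8700.
Shrinkage factor = 10.73 / 12.8700 = 0.8337.

0.8337


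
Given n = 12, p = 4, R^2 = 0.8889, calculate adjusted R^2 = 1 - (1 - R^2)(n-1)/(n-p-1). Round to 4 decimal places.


Using the formula:
(1 - 0.8889) = 0.1111.
Multiply by 11/7: 0.1111 * 11 = 1.2221, then 1.2221 / 7 = 0.1746.
Adj R^2 = 1 - 0.1746 = 0.8254.

0.8254


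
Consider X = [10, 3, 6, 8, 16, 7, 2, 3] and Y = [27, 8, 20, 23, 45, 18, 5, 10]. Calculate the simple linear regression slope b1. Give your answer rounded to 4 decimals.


The sample means are xbar = 6.8750 and ybar = 19.5000.
Compute S_xx = 148.8750 and S_xy = 411.5000.
Slope b1 = S_xy / S_xx = 411.5000 / 148.8750 = 2.7641.

2.7641


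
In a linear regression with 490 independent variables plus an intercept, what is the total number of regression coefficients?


Each predictor gets one coefficient, plus one intercept.
Total parameters = 490 + 1 = 491.

491


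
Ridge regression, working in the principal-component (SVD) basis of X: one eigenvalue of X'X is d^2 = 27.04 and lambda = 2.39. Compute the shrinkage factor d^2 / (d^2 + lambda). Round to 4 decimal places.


Compute the denominator: 27.04 + 2.39 = 29.4300.
Shrinkage factor = 27.04 / 29.4300 = 0.9188.

0.9188


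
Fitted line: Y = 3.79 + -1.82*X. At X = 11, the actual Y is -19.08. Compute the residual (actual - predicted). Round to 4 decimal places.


Fitted value at X = 11 is yhat = 3.79 + -1.82*11 = -16.2300.
Residual = -19.08 - -16.2300 = -2.8500.

-2.8500


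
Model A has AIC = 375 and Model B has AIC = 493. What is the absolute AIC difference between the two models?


Compute |375 - 493| = 118.
Model A has the smaller AIC.

118


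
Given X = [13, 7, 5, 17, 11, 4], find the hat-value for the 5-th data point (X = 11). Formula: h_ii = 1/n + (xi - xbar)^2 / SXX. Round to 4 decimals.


Mean of X: xbar = 9.5000.
SXX = 127.5000.
For X = 11: h = 1/6 + (11 - 9.5000)^2/127.5000 = 0.1843.

0.1843


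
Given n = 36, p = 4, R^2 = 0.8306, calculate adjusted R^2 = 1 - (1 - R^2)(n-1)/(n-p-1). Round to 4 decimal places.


Adjusted R^2 = 1 - (1 - R^2) * (n-1)/(n-p-1).
(1 - R^2) = 0.1694.
(n-1)/(n-p-1) = 35/31.
(1 - R^2) * (n-1) = 0.1694 * 35 = 5.9290.
Divide by (n-p-1): 5.9290 / 31 = 0.1913.
Adj R^2 = 1 - 0.1913 = 0.8087.

0.8087


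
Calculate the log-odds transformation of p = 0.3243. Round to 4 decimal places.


The odds are p/(1-p) = 0.3243 / 0.6757 = 0.4799.
logit(p) = ln(0.4799) = -0.7341.

-0.7341


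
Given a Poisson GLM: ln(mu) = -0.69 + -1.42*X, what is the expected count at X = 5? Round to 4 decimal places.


Linear predictor: eta = -0.69 + (-1.42)(5) = -7.7900.
Expected count: mu = exp(-7.7900) = 0.0004.

0.0004


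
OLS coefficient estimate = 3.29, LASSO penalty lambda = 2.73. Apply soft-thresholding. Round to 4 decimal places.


Check: |3.29| = 3.29 vs lambda = 2.73.
Since |beta| > lambda, coefficient = sign(beta)*(|beta| - lambda) = 0.5600.
Soft-thresholded coefficient = 0.5600.

0.5600


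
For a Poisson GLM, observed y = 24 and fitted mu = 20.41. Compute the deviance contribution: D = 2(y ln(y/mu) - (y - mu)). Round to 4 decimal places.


y/mu = 24/20.41 = 1.175894 (approx.), and ln(24/20.41) = 0.162029.
y * ln(y/mu) = 24 * 0.162029 = 3.888696.
y - mu = 3.59.
D = 2 * (3.888696 - 3.59) = 0.597392, which rounds to 0.5974.

0.5974


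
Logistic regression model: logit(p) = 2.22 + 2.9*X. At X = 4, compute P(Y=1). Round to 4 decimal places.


Linear predictor: z = 2.22 + 2.9 * 4 = 13.8200.
P = 1/(1 + exp(-13.8200)) = 1/(1 + 0.0000) = 1.0000.

1.0000


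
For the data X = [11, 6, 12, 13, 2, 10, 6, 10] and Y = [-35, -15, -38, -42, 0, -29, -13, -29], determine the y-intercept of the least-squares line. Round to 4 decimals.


First find the slope: b1 = -3.8590.
Means: xbar = 8.7500, ybar = -25.1250.
b0 = ybar - b1 * xbar = -25.1250 - -3.8590 * 8.7500 = 8.6410.

8.6410


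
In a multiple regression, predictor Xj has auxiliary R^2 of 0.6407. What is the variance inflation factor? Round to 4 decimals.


VIF = 1 / (1 - 0.6407).
= 1 / 0.3593 = 2.7832.

2.7832


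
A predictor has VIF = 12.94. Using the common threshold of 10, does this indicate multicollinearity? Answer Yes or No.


Compare VIF = 12.94 to the threshold of 10.
12.94 >= 10, so the answer is Yes.

Yes


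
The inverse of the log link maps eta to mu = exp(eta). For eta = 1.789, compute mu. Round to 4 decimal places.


Apply the inverse link:
mu = e^1.789 = 5.9835.

5.9835


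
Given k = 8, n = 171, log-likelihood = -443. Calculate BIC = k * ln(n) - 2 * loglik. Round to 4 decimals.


Compute k*ln(n) = 8*ln(171) = 8*5.141664 = 41.133312.
Then -2*loglik = 886.
BIC = 41.133312 + 886 = 927.133312, which rounds to 927.1333.

927.1333


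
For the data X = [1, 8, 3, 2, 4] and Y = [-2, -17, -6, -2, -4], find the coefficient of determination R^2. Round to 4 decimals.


The fitted line is Y = 1.7397 + -2.2055*X.
SSres = 14.7671, SStot = 156.8000.
R^2 = 1 - SSres/SStot = 0.9058.

0.9058


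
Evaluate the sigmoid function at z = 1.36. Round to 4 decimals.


First, exp(-1.3600) = 0.2567.
Then sigma(z) = 1/(1 + 0.2567) = 0.7958.

0.7958


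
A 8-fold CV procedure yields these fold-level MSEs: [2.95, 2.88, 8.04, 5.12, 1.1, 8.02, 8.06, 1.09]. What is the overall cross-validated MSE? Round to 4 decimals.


Total MSE across folds = 37.2600.
CV-MSE = 37.2600/8 = 4.6575.

4.6575


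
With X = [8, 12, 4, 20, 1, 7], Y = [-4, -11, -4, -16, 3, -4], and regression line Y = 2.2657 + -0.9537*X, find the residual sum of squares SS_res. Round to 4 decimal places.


Predicted values from Y = 2.2657 + -0.9537*X.
Residuals: [1.3639, -1.8213, -2.4509, 0.8083, 1.6880, 0.4102].
SSres = 14.8552.

14.8552


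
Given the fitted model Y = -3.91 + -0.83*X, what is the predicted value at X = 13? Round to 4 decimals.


Plug X = 13 into Y = -3.91 + -0.83*X:
Y = -3.91 + -10.7900 = -14.7000.

-14.7000


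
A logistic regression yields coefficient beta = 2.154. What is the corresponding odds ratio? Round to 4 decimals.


Odds ratio = exp(beta) = exp(2.154).
= 8.6193.

8.6193


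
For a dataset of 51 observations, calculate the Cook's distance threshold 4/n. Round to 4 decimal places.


The threshold is 4/n.
4/51 = 0.0784.

0.0784


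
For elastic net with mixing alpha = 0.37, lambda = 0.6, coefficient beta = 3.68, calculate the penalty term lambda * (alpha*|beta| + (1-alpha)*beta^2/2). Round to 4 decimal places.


L1 component = 0.37 * |3.68| = 1.3616.
L2 component = 0.63 * 3.68^2 / 2 = 4.2659.
Penalty = 0.6 * (1.3616 + 4.2659) = 0.6 * 5.6275 = 3.3765.

3.3765


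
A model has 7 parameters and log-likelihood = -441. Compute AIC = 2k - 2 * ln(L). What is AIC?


AIC = 2*7 - 2*(-441).
= 14 + 882 = 896.

896


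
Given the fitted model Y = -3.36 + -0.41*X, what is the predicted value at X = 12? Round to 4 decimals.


Predicted value:
Y = -3.36 + (-0.41)(12) = -3.36 + -4.9200 = -8.2800.

-8.2800


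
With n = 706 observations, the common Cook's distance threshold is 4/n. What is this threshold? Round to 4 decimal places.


Using the rule of thumb:
Threshold = 4 / 706 = 0.0057.

0.0057


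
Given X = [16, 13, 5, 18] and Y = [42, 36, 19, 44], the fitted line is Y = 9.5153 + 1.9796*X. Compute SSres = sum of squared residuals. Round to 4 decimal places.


Compute predicted values, then residuals = yi - yhat_i.
Residuals: [0.8111, 0.7499, -0.4133, -1.1481].
SSres = sum(residual^2) = 2.7092.

2.7092


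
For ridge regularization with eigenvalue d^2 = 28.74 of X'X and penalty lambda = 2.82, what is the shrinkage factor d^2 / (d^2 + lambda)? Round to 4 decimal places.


Denominator = d^2 + lambda = 28.74 + 2.82 = 31.5600.
Shrinkage = 28.74 / 31.5600 = 0.9106.

0.9106


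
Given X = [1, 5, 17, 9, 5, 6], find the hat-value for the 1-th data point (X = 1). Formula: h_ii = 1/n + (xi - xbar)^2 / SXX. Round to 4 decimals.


Compute xbar = 7.1667 with n = 6 observations.
SXX = 148.8333.
Leverage = 1/6 + (1 - 7.1667)^2/148.8333 = 0.4222.

0.4222


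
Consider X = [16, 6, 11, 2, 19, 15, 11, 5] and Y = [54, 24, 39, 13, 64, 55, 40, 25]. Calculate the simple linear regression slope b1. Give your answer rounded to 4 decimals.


First compute the means: xbar = 10.6250, ybar = 39.2500.
Then S_xx = sum((xi - xbar)^2) = 245.8750.
S_xy = sum((xi - xbar)(yi - ybar)) = 732.7500.
b1 = S_xy / S_xx = 732.7500 / 245.8750 = 2.9802.

2.9802


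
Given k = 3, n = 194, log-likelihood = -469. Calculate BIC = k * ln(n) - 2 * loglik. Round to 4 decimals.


Compute k*ln(n) = 3*ln(194) = 3*5.267858 = 15.803574.
Then -2*loglik = 938.
BIC = 15.803574 + 938 = 953.803574, which rounds to 953.8036.

953.8036


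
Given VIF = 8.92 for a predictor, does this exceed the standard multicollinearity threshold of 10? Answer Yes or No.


Check: VIF = 8.92 vs threshold = 10.
Since 8.92 < 10, the answer is No.

No


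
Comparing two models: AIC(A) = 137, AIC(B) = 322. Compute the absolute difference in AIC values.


Compute |137 - 322| = 185.
Model A has the smaller AIC.

185


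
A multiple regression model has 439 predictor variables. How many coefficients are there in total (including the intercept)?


Including the intercept, the model has 439 predictor coefficients + 1 intercept.
Total = 440.

440


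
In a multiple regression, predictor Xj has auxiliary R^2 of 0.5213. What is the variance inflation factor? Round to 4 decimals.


Using VIF = 1/(1 - R^2_j):
1 - 0.5213 = 0.4787.
VIF = 2.0890.

2.0890


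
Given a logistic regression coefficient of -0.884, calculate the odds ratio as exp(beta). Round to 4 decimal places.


The odds ratio is computed as:
OR = e^(-0.884) = 0.4131.

0.4131


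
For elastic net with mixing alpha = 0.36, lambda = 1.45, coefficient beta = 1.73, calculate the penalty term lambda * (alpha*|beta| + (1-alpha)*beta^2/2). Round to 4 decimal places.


alpha * |beta| = 0.36 * 1.73 = 0.6228.
(1-alpha) * beta^2/2 = 0.64 * 2.9929/2 = 0.9577.
Total = 1.45 * (0.6228 + 0.9577) = 2.2918.

2.2918


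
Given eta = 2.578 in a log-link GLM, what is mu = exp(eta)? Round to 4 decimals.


The inverse log link gives:
mu = exp(2.578) = 13.1708.

13.1708


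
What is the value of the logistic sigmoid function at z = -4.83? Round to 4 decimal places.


Compute exp(4.8300) = 125.2110.
Sigmoid = 1 / (1 + 125.2110) = 1 / 126.2110 = 0.0079.

0.0079


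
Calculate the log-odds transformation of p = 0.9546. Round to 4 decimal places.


Compute the odds: 0.9546/0.0454 = 21.0264.
Take the natural log: ln(21.0264) = 3.0458.

3.0458


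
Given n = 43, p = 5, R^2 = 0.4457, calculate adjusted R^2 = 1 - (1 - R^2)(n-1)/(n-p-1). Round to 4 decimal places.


Adjusted R^2 = 1 - (1 - R^2) * (n-1)/(n-p-1).
(1 - R^2) = 0.5543.
(n-1)/(n-p-1) = 42/37.
(1 - R^2) * (n-1) = 0.5543 * 42 = 23.2806.
Divide by (n-p-1): 23.2806 / 37 = 0.6292.
Adj R^2 = 1 - 0.6292 = 0.3708.

0.3708


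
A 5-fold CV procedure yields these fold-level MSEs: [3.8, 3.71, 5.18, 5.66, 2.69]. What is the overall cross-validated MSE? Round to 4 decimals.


Add all fold MSEs: 21.0400.
Divide by k = 5: 21.0400/5 = 4.2080.

4.2080


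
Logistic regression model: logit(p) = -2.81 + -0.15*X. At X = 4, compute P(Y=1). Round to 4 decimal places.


Compute z = -2.81 + (-0.15)(4) = -3.4100.
exp(-z) = 30.2652.
P = 1/(1 + 30.2652) = 0.0320.

0.0320


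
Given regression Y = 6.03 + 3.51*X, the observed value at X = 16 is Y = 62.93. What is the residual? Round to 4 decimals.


Predicted = 6.03 + 3.51 * 16 = 62.1900.
Residual = 62.93 - 62.1900 = 0.7400.

0.7400


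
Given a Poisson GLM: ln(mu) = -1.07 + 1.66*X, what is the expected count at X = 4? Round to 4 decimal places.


Compute eta = -1.07 + 1.66 * 4 = 5.5700.
Apply inverse link: mu = e^5.5700 = 262.4341.

262.4341


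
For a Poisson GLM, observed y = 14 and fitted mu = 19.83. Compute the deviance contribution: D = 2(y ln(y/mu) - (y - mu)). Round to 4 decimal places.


y/mu = 14/19.83 = 0.706001 (approx.), and ln(14/19.83) = -0.348139.
y * ln(y/mu) = 14 * -0.348139 = -4.873946.
y - mu = -5.83.
D = 2 * (-4.873946 - -5.83) = 1.912108, which rounds to 1.9121.

1.9121


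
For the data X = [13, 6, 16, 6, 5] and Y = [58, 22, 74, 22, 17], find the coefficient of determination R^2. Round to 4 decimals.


Fit the OLS line: b0 = -9.0202, b1 = 5.1761.
SSres = 0.1356.
SStot = 2647.2000.
R^2 = 1 - 0.1356/2647.2000 = 0.9999.

0.9999


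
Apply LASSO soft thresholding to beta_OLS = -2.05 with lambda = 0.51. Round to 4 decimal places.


|beta_OLS| = 2.05.
lambda = 0.51.
Since |beta| > lambda, coefficient = sign(beta)*(|beta| - lambda) = -1.5400.
Result = -1.5400.

-1.5400


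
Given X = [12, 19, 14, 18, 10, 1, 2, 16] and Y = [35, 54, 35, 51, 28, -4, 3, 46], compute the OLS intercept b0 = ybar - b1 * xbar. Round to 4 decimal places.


First find the slope: b1 = 3.1098.
Means: xbar = 11.5000, ybar = 31.0000.
b0 = ybar - b1 * xbar = 31.0000 - 3.1098 * 11.5000 = -4.7622.

-4.7622


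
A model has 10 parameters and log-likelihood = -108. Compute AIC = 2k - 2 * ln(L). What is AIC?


Compute:
2k = 2*10 = 20.
-2*loglik = -2*(-108) = 216.
AIC = 20 + 216 = 236.

236


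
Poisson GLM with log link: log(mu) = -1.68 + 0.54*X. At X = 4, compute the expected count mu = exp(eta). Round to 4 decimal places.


Linear predictor: eta = -1.68 + (0.54)(4) = 0.4800.
Expected count: mu = exp(0.4800) = 1.6161.

1.6161


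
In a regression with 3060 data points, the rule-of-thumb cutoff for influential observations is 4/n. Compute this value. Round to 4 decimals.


Using the rule of thumb:
Threshold = 4 / 3060 = 0.0013.

0.0013


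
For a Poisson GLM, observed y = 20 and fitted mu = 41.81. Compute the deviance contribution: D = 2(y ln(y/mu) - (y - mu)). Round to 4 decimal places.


First: ln(20/41.81) = -0.737403.
Then: 20 * -0.737403 = -14.748060.
y - mu = 20 - 41.81 = -21.81.
D = 2(-14.748060 - -21.81) = 14.123880, which rounds to 14.1239.

14.1239


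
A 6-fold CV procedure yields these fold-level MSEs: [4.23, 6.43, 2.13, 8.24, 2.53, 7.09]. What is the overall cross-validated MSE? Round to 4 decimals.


Sum of fold MSEs = 30.6500.
Average = 30.6500 / 6 = 5.1083.

5.1083


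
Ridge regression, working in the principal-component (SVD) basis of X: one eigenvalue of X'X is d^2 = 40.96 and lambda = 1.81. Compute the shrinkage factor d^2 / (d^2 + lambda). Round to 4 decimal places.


Denominator = d^2 + lambda = 40.96 + 1.81 = 42.7700.
Shrinkage = 40.96 / 42.7700 = 0.9577.

0.9577


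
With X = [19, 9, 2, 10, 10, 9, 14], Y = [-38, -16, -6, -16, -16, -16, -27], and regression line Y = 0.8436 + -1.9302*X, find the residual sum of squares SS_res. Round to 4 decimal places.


For each point, residual = actual - predicted.
Residuals: [-2.1698, 0.5282, -2.9832, 2.4584, 2.4584, 0.5282, -0.8208].
Sum of squared residuals = 26.9267.

26.9267


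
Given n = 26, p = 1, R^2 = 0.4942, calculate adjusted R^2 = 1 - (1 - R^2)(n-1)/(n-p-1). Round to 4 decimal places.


Using the formula:
(1 - 0.4942) = 0.5058.
Multiply by 25/24: 0.5058 * 25 = 12.6450, then 12.6450 / 24 = 0.5269.
Adj R^2 = 1 - 0.5269 = 0.4731.

0.4731


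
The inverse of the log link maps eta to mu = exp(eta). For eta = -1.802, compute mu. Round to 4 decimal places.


Apply the inverse link:
mu = e^-1.802 = 0.1650.

0.1650


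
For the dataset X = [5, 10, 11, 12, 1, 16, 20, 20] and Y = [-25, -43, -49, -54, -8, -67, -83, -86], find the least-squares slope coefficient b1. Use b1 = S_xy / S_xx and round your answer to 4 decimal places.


The sample means are xbar = 11.8750 and ybar = -51.8750.
Compute S_xx = 318.8750 and S_xy = -1273.8750.
Slope b1 = S_xy / S_xx = -1273.8750 / 318.8750 = -3.9949.

-3.9949


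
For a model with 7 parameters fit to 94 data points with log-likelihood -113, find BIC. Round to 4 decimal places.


ln(94) = 4.543295.
k * ln(n) = 7 * 4.543295 = 31.803065.
-2L = 226.
BIC = 31.803065 + 226 = 257.803065, which rounds to 257.8031.

257.8031


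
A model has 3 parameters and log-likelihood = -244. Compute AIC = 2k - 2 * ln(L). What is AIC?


Compute:
2k = 2*3 = 6.
-2*loglik = -2*(-244) = 488.
AIC = 6 + 488 = 494.

494


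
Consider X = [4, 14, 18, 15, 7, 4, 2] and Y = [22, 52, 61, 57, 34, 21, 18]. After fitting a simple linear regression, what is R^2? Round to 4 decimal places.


After computing the OLS fit (b0=11.5648, b1=2.8757):
SSres = 21.9329, SStot = 2046.8571.
R^2 = 1 - 21.9329/2046.8571 = 0.9893.

0.9893


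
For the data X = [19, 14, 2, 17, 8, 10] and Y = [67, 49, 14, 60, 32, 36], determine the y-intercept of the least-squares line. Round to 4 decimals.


Compute b1 = 3.1064 from the OLS formula.
With xbar = 11.6667 and ybar = 43.0000, the intercept is:
b0 = 43.0000 - 3.1064 * 11.6667 = 6.7584.

6.7584


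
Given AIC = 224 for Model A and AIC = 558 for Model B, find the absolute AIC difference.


Absolute difference = |224 - 558| = 334.
The model with lower AIC (A) is preferred.

334


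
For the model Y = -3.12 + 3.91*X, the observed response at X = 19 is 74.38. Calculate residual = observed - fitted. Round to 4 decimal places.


Fitted value at X = 19 is yhat = -3.12 + 3.91*19 = 71.1700.
Residual = 74.38 - 71.1700 = 3.2100.

3.2100


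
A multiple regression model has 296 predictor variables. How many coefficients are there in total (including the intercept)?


Each predictor gets one coefficient, plus one intercept.
Total parameters = 296 + 1 = 297.

297


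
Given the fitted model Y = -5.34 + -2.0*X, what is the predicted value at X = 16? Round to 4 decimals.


Predicted value:
Y = -5.34 + (-2.0)(16) = -5.34 + -32.0000 = -37.3400.

-37.3400


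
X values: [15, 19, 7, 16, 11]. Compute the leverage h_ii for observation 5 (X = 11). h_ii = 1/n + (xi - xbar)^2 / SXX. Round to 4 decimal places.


n = 5, xbar = 13.6000.
SXX = sum((xi - xbar)^2) = 87.2000.
h = 1/5 + (11 - 13.6000)^2 / 87.2000 = 0.2775.

0.2775


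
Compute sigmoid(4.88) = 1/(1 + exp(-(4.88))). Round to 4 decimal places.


First, exp(-4.8800) = 0.0076.
Then sigma(z) = 1/(1 + 0.0076) = 0.9925.

0.9925


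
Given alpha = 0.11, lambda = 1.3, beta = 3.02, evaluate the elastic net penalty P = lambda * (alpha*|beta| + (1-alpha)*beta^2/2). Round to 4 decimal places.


L1 component = 0.11 * |3.02| = 0.3322.
L2 component = 0.89 * 3.02^2 / 2 = 4.0586.
Penalty = 1.3 * (0.3322 + 4.0586) = 1.3 * 4.3908 = 5.7080.

5.7080


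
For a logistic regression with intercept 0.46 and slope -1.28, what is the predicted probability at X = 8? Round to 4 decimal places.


z = 0.46 + -1.28 * 8 = -9.7800.
Sigmoid: P = 1 / (1 + exp(9.7800)) = 0.0001.

0.0001


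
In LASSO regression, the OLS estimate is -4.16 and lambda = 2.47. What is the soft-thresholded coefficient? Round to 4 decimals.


Absolute value: |-4.16| = 4.16.
Compare to lambda = 2.47.
Since |beta| > lambda, coefficient = sign(beta)*(|beta| - lambda) = -1.6900.

-1.6900


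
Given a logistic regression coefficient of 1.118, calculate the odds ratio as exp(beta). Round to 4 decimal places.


Odds ratio = exp(beta) = exp(1.118).
= 3.0587.

3.0587


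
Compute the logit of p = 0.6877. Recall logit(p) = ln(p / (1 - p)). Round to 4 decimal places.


Compute the odds: 0.6877/0.3123 = 2.2020.
Take the natural log: ln(2.2020) = 0.7894.

0.7894


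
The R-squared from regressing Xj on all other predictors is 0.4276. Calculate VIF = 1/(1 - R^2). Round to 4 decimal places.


Denominator: 1 - 0.4276 = 0.5724.
VIF = 1 / 0.5724 = 1.7470.

1.7470


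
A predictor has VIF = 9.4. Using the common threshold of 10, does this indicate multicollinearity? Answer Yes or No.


Check: VIF = 9.4 vs threshold = 10.
Since 9.4 < 10, the answer is No.

No


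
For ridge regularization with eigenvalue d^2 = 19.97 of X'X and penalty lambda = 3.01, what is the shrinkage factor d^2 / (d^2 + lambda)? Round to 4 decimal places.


d^2 + lambda = 19.97 + 3.01 = 22.9800.
Shrinkage factor = 19.97/22.9800 = 0.8690.

0.8690


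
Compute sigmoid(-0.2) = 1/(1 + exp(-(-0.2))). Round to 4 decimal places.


First, exp(0.2000) = 1.2214.
Then sigma(z) = 1/(1 + 1.2214) = 0.4502.

0.4502


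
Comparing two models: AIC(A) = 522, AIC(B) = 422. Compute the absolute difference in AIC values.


|AIC_A - AIC_B| = |522 - 422| = 100.
Model B is preferred (lower AIC).

100


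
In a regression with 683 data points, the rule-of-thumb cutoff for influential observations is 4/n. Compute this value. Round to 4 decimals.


Cook's distance cutoff = 4/n = 4/683.
= 0.0059.

0.0059


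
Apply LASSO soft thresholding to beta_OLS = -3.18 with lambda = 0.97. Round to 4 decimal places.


Check: |-3.18| = 3.18 vs lambda = 0.97.
Since |beta| > lambda, coefficient = sign(beta)*(|beta| - lambda) = -2.2100.
Soft-thresholded coefficient = -2.2100.

-2.2100


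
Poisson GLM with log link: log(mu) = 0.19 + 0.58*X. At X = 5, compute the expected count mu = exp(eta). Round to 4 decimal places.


eta = 0.19 + 0.58 * 5 = 3.0900.
mu = exp(3.0900) = 21.9771.

21.9771


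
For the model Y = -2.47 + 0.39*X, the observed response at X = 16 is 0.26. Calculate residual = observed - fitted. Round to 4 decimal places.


Predicted = -2.47 + 0.39 * 16 = 3.7700.
Residual = 0.26 - 3.7700 = -3.5100.

-3.5100


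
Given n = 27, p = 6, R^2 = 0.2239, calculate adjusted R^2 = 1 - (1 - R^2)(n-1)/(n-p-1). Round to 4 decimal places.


Plug in: Adj R^2 = 1 - (1 - 0.2239) * 26/20.
= 1 - 0.7761 * 26/20
= 1 - 20.1786 / 20
= 1 - 1.0089 = -0.0089.

-0.0089


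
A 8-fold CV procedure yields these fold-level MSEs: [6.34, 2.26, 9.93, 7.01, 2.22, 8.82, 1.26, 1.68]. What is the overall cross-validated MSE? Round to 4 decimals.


Sum of fold MSEs = 39.5200.
Average = 39.5200 / 8 = 4.9400.

4.9400


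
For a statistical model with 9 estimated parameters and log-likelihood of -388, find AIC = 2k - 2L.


AIC = 2k - 2*loglik = 2(9) - 2(-388).
= 18 + 776 = 794.

794


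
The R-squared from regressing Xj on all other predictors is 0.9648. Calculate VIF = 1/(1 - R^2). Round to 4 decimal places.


VIF = 1 / (1 - 0.9648).
= 1 / 0.0352 = 28.4091.

28.4091


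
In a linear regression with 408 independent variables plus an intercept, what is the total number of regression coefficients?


Each predictor gets one coefficient, plus one intercept.
Total parameters = 408 + 1 = 409.

409


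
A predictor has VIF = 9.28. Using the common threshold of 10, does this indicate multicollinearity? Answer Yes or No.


Check: VIF = 9.28 vs threshold = 10.
Since 9.28 < 10, the answer is No.

No


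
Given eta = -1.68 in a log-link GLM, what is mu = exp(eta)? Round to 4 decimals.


The inverse log link gives:
mu = exp(-1.68) = 0.1864.

0.1864


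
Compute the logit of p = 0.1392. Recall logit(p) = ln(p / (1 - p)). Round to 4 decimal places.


1 - p = 0.8608.
p/(1-p) = 0.1617.
logit = ln(0.1617) = -1.8220.

-1.8220


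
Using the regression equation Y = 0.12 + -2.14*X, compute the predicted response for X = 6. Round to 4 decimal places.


Substitute X = 6 into the equation:
Y = 0.12 + -2.14 * 6 = 0.12 + -12.8400 = -12.7200.

-12.7200


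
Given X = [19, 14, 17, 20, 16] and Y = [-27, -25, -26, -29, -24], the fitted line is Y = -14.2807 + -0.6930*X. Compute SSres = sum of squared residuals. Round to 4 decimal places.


For each point, residual = actual - predicted.
Residuals: [0.4477, -1.0173, 0.0617, -0.8593, 1.3687].
Sum of squared residuals = 3.8509.

3.8509


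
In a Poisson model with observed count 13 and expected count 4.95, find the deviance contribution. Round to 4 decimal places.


Compute y*ln(y/mu) = 13*ln(13/4.95) = 13*0.965562 = 12.552306.
y - mu = 8.05.
D = 2*(12.552306 - (8.05)) = 9.004612, which rounds to 9.0046.

9.0046


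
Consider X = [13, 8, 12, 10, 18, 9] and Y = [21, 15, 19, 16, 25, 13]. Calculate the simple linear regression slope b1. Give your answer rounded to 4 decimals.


The sample means are xbar = 11.6667 and ybar = 18.1667.
Compute S_xx = 65.3333 and S_xy = 76.3333.
Slope b1 = S_xy / S_xx = 76.3333 / 65.3333 = 1.1684.

1.1684


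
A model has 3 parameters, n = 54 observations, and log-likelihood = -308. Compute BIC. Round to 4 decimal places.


ln(54) = 3.988984.
k * ln(n) = 3 * 3.988984 = 11.966952.
-2L = 616.
BIC = 11.966952 + 616 = 627.966952, which rounds to 627.9670.

627.9670


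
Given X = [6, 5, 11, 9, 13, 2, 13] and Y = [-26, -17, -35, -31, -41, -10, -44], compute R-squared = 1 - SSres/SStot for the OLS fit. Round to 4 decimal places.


The fitted line is Y = -4.8408 + -2.8833*X.
SSres = 27.3899, SStot = 922.8571.
R^2 = 1 - SSres/SStot = 0.9703.

0.9703


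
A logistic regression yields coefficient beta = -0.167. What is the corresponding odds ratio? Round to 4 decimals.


Odds ratio = exp(beta) = exp(-0.167).
= 0.8462.

0.8462


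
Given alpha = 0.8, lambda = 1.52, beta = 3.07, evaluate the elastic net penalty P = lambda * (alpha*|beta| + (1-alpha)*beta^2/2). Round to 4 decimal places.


Compute:
L1 = 0.8 * 3.07 = 2.4560.
L2 = 0.2 * 3.07^2 / 2 = 0.9425.
Penalty = 1.52 * (2.4560 + 0.9425) = 5.1657.

5.1657


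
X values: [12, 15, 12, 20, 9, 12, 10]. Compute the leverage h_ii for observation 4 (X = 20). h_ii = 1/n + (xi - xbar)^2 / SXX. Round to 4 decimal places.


Compute xbar = 12.8571 with n = 7 observations.
SXX = 80.8571.
Leverage = 1/7 + (20 - 12.8571)^2/80.8571 = 0.7739.

0.7739


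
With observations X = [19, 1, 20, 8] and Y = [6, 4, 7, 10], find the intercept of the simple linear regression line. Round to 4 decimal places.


First find the slope: b1 = 0.0560.
Means: xbar = 12.0000, ybar = 6.7500.
b0 = ybar - b1 * xbar = 6.7500 - 0.0560 * 12.0000 = 6.0780.

6.0780


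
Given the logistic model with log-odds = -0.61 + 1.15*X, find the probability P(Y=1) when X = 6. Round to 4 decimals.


Compute z = -0.61 + (1.15)(6) = 6.2900.
exp(-z) = 0.0019.
P = 1/(1 + 0.0019) = 0.9981.

0.9981


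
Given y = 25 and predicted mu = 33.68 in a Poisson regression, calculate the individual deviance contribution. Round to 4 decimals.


y/mu = 25/33.68 = 0.742280 (approx.), and ln(25/33.68) = -0.298028.
y * ln(y/mu) = 25 * -0.298028 = -7.450700.
y - mu = -8.68.
D = 2 * (-7.450700 - -8.68) = 2.458600, which rounds to 2.4586.

2.4586


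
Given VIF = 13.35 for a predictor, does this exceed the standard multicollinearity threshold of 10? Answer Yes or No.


The threshold is 10.
VIF = 13.35 is >= 10.
Multicollinearity indication: Yes.

Yes


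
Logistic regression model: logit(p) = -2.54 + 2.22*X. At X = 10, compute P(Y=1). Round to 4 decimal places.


Compute z = -2.54 + (2.22)(10) = 19.6600.
exp(-z) = 0.0000.
P = 1/(1 + 0.0000) = 1.0000.

1.0000


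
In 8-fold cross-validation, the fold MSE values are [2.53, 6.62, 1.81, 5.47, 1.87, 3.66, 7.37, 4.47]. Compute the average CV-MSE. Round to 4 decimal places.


Add all fold MSEs: 33.8000.
Divide by k = 8: 33.8000/8 = 4.2250.

4.2250


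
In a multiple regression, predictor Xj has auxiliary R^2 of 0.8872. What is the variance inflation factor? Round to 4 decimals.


Using VIF = 1/(1 - R^2_j):
1 - 0.8872 = 0.1128.
VIF = 8.8652.

8.8652


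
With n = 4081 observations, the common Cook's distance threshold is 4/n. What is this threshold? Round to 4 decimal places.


Using the rule of thumb:
Threshold = 4 / 4081 = 0.0010.

0.0010


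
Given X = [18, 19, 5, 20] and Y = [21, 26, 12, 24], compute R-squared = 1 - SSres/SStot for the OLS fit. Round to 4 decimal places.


After computing the OLS fit (b0=7.6946, b1=0.8423):
SSres = 9.0436, SStot = 114.7500.
R^2 = 1 - 9.0436/114.7500 = 0.9212.

0.9212


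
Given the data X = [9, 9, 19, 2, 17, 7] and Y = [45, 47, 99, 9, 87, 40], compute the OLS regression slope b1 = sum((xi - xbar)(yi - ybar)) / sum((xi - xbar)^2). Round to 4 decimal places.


Calculate xbar = 10.5000, ybar = 54.5000.
S_xx = 203.5000, S_xy = 1052.5000.
Using b1 = S_xy / S_xx = 1052.5000 / 203.5000, we get b1 = 5.1720.

5.1720


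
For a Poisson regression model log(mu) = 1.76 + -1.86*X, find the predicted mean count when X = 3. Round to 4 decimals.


Compute eta = 1.76 + -1.86 * 3 = -3.8200.
Apply inverse link: mu = e^-3.8200 = 0.0219.

0.0219


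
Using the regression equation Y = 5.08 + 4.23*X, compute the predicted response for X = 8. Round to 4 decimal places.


Substitute X = 8 into the equation:
Y = 5.08 + 4.23 * 8 = 5.08 + 33.8400 = 38.9200.

38.9200


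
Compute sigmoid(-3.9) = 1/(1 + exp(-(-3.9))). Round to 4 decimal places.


Compute exp(3.9000) = 49.4024.
Sigmoid = 1 / (1 + 49.4024) = 1 / 50.4024 = 0.0198.

0.0198


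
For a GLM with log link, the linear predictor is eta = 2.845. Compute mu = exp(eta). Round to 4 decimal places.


The inverse log link gives:
mu = exp(2.845) = 17.2016.

17.2016


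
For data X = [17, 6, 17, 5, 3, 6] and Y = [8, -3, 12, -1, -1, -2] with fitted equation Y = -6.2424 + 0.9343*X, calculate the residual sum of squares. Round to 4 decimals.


For each point, residual = actual - predicted.
Residuals: [-1.6407, -2.3634, 2.3593, 0.5709, 2.4395, -1.3634].
Sum of squared residuals = 21.9798.

21.9798


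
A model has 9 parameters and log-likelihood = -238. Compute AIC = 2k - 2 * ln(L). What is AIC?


Compute:
2k = 2*9 = 18.
-2*loglik = -2*(-238) = 476.
AIC = 18 + 476 = 494.

494


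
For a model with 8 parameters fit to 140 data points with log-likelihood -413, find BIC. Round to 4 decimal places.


ln(140) = 4.941642.
k * ln(n) = 8 * 4.941642 = 39.533136.
-2L = 826.
BIC = 39.533136 + 826 = 865.533136, which rounds to 865.5331.

865.5331


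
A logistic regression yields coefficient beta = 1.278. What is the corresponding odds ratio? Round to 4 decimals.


The odds ratio is computed as:
OR = e^(1.278) = 3.5895.

3.5895


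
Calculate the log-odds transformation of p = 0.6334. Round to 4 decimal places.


The odds are p/(1-p) = 0.6334 / 0.3666 = 1.7278.
logit(p) = ln(1.7278) = 0.5468.

0.5468


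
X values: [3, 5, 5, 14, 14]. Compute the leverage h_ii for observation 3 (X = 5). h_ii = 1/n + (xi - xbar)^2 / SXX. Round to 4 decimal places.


Compute xbar = 8.2000 with n = 5 observations.
SXX = 114.8000.
Leverage = 1/5 + (5 - 8.2000)^2/114.8000 = 0.2892.

0.2892


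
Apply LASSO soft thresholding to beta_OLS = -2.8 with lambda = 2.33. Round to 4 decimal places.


|beta_OLS| = 2.8.
lambda = 2.33.
Since |beta| > lambda, coefficient = sign(beta)*(|beta| - lambda) = -0.4700.
Result = -0.4700.

-0.4700


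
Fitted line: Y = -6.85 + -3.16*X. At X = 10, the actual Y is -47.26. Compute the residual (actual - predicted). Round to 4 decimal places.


Compute yhat = -6.85 + (-3.16)(10) = -38.4500.
Residual = actual - predicted = -47.26 - -38.4500 = -8.8100.

-8.8100


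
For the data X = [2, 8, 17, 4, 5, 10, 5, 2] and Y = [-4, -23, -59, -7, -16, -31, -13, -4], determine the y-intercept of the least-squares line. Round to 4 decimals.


First find the slope: b1 = -3.6724.
Means: xbar = 6.6250, ybar = -19.6250.
b0 = ybar - b1 * xbar = -19.6250 - -3.6724 * 6.6250 = 4.7043.

4.7043


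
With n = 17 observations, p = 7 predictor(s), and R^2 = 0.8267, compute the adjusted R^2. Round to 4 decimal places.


Plug in: Adj R^2 = 1 - (1 - 0.8267) * 16/9.
= 1 - 0.1733 * 16/9
= 1 - 2.7728 / 9
= 1 - 0.3081 = 0.6919.

0.6919


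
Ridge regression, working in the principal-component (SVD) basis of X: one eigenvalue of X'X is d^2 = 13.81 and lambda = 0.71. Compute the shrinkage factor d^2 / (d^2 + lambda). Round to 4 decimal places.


d^2 + lambda = 13.81 + 0.71 = 14.5200.
Shrinkage factor = 13.81/14.5200 = 0.9511.

0.9511


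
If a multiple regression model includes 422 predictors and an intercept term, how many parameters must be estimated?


Total coefficients = number of predictors + 1 (for the intercept).
= 422 + 1 = 423.

423


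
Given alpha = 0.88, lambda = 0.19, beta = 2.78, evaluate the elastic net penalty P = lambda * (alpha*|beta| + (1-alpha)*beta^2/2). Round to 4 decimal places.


alpha * |beta| = 0.88 * 2.78 = 2.4464.
(1-alpha) * beta^2/2 = 0.12 * 7.7284/2 = 0.4637.
Total = 0.19 * (2.4464 + 0.4637) = 0.5529.

0.5529


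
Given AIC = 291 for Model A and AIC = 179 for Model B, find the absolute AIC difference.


|AIC_A - AIC_B| = |291 - 179| = 112.
Model B is preferred (lower AIC).

112


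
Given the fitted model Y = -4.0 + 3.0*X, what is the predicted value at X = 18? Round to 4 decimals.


Predicted value:
Y = -4.0 + (3.0)(18) = -4.0 + 54.0000 = 50.0000.

50.0000


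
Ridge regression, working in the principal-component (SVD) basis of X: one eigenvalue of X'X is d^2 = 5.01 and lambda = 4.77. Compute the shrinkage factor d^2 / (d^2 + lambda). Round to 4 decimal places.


d^2 + lambda = 5.01 + 4.77 = 9.7800.
Shrinkage factor = 5.01/9.7800 = 0.5123.

0.5123


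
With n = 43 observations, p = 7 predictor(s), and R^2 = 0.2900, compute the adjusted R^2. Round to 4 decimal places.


Adjusted R^2 = 1 - (1 - R^2) * (n-1)/(n-p-1).
(1 - R^2) = 0.7100.
(n-1)/(n-p-1) = 42/35.
(1 - R^2) * (n-1) = 0.7100 * 42 = 29.8200.
Divide by (n-p-1): 29.8200 / 35 = 0.8520.
Adj R^2 = 1 - 0.8520 = 0.1480.

0.1480


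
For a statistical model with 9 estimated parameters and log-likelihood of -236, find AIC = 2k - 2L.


Compute:
2k = 2*9 = 18.
-2*loglik = -2*(-236) = 472.
AIC = 18 + 472 = 490.

490


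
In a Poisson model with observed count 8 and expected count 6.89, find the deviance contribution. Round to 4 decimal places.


y/mu = 8/6.89 = 1.161103 (approx.), and ln(8/6.89) = 0.149370.
y * ln(y/mu) = 8 * 0.149370 = 1.194960.
y - mu = 1.11.
D = 2 * (1.194960 - 1.11) = 0.169920, which rounds to 0.1699.

0.1699


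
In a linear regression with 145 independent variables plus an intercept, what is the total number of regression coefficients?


Including the intercept, the model has 145 predictor coefficients + 1 intercept.
Total = 146.

146


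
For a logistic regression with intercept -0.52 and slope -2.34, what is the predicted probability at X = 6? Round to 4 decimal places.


Compute z = -0.52 + (-2.34)(6) = -14.5600.
exp(-z) = 2105366.2490.
P = 1/(1 + 2105366.2490) = 0.0000.

0.0000


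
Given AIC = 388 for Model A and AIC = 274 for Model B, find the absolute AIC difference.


Absolute difference = |388 - 274| = 114.
The model with lower AIC (B) is preferred.

114


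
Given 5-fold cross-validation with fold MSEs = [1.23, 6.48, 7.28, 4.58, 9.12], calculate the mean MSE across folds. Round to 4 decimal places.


Sum of fold MSEs = 28.6900.
Average = 28.6900 / 5 = 5.7380.

5.7380


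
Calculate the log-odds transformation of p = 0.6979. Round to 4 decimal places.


The odds are p/(1-p) = 0.6979 / 0.3021 = 2.3102.
logit(p) = ln(2.3102) = 0.8373.

0.8373


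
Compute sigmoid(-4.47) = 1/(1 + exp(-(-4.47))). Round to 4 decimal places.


Compute exp(4.4700) = 87.3567.
Sigmoid = 1 / (1 + 87.3567) = 1 / 88.3567 = 0.0113.

0.0113


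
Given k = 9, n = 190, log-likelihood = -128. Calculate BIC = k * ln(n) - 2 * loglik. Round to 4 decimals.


Compute k*ln(n) = 9*ln(190) = 9*5.247024 = 47.223216.
Then -2*loglik = 256.
BIC = 47.223216 + 256 = 303.223216, which rounds to 303.2232.

303.2232


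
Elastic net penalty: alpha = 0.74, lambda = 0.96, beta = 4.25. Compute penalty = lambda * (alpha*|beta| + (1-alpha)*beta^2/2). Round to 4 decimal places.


Compute:
L1 = 0.74 * 4.25 = 3.1450.
L2 = 0.26 * 4.25^2 / 2 = 2.3481.
Penalty = 0.96 * (3.1450 + 2.3481) = 5.2734.

5.2734


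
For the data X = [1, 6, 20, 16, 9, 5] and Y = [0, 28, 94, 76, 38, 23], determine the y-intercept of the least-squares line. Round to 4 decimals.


First find the slope: b1 = 4.8951.
Means: xbar = 9.5000, ybar = 43.1667.
b0 = ybar - b1 * xbar = 43.1667 - 4.8951 * 9.5000 = -3.3372.

-3.3372


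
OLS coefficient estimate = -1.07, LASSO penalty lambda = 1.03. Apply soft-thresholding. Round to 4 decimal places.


Absolute value: |-1.07| = 1.07.
Compare to lambda = 1.03.
Since |beta| > lambda, coefficient = sign(beta)*(|beta| - lambda) = -0.0400.

-0.0400
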